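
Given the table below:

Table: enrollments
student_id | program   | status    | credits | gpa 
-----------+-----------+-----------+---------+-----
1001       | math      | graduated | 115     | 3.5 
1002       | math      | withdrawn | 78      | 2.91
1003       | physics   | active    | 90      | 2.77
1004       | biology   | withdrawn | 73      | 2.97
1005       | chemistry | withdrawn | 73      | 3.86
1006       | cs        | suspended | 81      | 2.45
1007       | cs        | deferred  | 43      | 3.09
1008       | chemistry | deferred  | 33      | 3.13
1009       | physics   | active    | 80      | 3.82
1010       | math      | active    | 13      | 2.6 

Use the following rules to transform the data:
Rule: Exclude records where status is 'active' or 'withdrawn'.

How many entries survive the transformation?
4

Step 1: Count records to exclude
  - 3 (active) + 3 (withdrawn) = 6 records
Step 2: Total records: 10
Step 3: Remaining = 10 - 6 = 4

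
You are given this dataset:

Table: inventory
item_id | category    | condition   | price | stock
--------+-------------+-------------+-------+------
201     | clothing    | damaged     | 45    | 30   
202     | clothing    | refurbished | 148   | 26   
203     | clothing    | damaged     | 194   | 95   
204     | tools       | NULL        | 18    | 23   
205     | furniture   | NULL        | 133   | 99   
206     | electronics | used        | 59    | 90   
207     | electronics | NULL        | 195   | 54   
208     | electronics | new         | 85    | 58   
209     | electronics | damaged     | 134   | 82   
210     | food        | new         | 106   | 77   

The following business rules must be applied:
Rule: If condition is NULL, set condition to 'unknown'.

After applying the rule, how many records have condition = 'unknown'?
3

Step 1: Count records where condition IS NULL
Step 2: Found 3 records with NULL condition
Step 3: These records will have condition set to 'unknown'
Step 4: Records already having condition = 'unknown': 0
Step 5: Answer: 3 + 0 = 3 records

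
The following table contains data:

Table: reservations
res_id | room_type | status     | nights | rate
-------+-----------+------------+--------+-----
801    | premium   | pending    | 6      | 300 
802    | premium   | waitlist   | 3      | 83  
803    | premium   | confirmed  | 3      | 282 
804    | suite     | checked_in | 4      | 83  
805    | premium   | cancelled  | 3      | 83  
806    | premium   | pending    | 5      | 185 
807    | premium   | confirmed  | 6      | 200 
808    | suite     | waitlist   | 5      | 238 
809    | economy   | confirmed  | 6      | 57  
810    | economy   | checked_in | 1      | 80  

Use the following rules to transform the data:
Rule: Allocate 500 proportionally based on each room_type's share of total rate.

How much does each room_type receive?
economy: 43.05, premium: 356.07, suite: 100.88

Step 1: Calculate total rate = 1591
Step 2: Calculate each room_type's proportion:
  economy: 137/1591 = 8.61% → 43.05
  premium: 1133/1591 = 71.21% → 356.07
  suite: 321/1591 = 20.18% → 100.88
Step 3: Verify: sum of allocations ≈ 500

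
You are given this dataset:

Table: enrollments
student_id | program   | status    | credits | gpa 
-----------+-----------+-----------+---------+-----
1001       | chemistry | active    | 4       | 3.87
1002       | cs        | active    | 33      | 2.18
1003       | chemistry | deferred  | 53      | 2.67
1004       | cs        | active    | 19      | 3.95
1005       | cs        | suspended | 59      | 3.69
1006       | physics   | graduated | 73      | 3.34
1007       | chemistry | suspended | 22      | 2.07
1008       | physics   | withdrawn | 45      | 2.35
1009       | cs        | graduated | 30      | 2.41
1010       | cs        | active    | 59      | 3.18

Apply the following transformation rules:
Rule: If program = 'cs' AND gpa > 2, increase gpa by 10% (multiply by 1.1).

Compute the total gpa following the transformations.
31.25

Step 1: Find records where program = 'cs' AND gpa > 2
Step 2: 5 records match, summing to 15.41
Step 3: After multiplier: 15.41 × 1.1 = 16.95
Step 4: Unaffected records sum: 14.3
Step 5: Final sum = 16.95 + 14.3 = 31.25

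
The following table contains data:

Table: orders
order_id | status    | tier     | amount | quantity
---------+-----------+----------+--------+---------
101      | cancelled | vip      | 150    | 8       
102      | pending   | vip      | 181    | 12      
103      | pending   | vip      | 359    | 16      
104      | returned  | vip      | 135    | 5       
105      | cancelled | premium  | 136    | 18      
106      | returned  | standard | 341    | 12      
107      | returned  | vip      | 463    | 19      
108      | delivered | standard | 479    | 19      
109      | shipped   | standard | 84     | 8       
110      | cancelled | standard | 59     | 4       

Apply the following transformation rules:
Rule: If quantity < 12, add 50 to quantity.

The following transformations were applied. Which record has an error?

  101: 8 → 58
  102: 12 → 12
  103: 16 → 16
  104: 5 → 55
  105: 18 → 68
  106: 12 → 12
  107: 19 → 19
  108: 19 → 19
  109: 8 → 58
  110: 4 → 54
Record 105 has an error. The correct transformed value should be 18, not 68.

Step 1: Check each record against the rule
Step 2: Record 105 has quantity = 18
Step 3: Since 18 >= 12, the bonus should not have been applied
Step 4: Correct value = 18, but claimed value = 68
Conclusion: Record 105 has the error.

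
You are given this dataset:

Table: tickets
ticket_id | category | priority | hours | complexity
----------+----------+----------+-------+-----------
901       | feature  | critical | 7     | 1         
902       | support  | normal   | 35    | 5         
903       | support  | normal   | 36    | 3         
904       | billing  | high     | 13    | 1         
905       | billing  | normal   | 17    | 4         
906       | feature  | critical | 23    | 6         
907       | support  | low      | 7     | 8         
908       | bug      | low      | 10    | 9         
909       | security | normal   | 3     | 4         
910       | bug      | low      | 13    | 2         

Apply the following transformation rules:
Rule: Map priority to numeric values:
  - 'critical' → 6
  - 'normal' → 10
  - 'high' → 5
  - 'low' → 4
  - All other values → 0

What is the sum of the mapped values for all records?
69

Step 1: Apply mapping to each record
Step 2: Count by status:
  'critical': 2 records × 6 = 12
  'normal': 4 records × 10 = 40
  'high': 1 records × 5 = 5
  'low': 3 records × 4 = 12
Step 3: Sum all mapped values = 69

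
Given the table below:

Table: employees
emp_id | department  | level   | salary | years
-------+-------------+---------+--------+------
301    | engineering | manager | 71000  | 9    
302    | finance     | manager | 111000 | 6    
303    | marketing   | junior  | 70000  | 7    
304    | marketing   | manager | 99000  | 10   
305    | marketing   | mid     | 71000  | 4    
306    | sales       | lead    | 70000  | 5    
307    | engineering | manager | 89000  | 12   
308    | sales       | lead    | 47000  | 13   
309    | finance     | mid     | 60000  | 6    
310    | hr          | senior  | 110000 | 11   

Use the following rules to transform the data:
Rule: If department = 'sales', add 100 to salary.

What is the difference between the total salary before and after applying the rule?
200

Step 1: Original sum of salary = 798000
Step 2: 2 records have department = 'sales'
Step 3: Each affected record changes by 100
Step 4: Total change = 2 × 100 = 200
Step 5: New sum = 798000 + 200 = 798200
Step 6: Difference = |798200 - 798000| = 200
        (Sum increased by 200)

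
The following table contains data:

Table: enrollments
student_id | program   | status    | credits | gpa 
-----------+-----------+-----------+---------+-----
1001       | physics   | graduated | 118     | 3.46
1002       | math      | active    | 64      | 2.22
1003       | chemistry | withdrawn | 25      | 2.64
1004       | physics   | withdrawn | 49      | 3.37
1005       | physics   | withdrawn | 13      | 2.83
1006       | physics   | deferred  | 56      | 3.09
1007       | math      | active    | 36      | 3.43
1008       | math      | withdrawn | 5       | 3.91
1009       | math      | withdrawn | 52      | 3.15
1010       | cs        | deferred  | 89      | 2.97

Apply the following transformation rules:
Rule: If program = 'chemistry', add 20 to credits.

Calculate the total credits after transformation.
527

Step 1: Count records where program = 'chemistry': 1
Step 2: Total bonus added: 1 × 20 = 20
Step 3: Original sum of credits: 507
Step 4: Final sum = 507 + 20 = 527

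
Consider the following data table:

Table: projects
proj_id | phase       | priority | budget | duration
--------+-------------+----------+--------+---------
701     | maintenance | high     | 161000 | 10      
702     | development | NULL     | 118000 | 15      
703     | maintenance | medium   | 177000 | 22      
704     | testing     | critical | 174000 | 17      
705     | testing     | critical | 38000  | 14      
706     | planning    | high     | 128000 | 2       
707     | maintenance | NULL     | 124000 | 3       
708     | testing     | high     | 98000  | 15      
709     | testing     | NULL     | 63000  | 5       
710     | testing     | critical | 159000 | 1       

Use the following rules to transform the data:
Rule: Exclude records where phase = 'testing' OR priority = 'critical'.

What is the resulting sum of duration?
52

Step 1: Find records where phase = 'testing' OR priority = 'critical'
Step 2: 5 records match, summing to 52
Step 3: Original sum: 104
Step 4: Remaining sum = 104 - 52 = 52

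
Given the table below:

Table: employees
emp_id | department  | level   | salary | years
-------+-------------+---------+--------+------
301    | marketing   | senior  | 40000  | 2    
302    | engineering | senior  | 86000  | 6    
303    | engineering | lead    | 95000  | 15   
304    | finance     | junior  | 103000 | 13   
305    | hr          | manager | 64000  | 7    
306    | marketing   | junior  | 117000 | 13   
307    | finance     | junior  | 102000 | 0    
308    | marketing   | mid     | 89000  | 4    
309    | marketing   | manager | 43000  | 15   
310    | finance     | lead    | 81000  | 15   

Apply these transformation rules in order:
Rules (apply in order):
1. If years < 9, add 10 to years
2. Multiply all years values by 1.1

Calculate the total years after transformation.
154.0

Step 1: Apply Rule 1 - Add 10 to records with years < 9
  - 5 records affected: 19 + (5 × 10) = 69
  - Unaffected records: 71
  - Sum after Rule 1: 140
Step 2: Apply Rule 2 - Multiply all by 1.1
  - 140 × 1.1 = 154.0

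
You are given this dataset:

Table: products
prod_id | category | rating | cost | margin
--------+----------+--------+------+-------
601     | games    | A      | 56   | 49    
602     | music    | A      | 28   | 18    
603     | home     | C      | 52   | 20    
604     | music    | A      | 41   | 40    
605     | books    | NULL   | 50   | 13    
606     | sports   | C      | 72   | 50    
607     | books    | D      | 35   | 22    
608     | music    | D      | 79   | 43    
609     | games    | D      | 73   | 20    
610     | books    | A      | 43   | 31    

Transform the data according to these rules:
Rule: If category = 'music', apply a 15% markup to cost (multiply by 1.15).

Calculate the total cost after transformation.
551.2

Step 1: Records with category = 'music' have total cost = 148
Step 2: Apply multiplier: 148 × 1.15 = 170.2
Step 3: Other records total: 381
Step 4: Final sum = 170.2 + 381 = 551.2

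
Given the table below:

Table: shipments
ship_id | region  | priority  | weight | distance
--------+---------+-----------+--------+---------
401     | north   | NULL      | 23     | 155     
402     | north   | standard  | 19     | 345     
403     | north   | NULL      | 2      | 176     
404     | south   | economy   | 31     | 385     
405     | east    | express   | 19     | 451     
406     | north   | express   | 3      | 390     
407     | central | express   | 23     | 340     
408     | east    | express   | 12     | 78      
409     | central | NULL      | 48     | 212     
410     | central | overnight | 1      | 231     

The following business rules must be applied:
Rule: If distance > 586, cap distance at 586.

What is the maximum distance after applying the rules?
451

Step 1: Original maximum distance = 451
Step 2: Check cap of 586 against maximum
Step 3: No records exceed the cap (max 451 <= cap 586), so no capping applies
Step 4: Maximum after transformation = 451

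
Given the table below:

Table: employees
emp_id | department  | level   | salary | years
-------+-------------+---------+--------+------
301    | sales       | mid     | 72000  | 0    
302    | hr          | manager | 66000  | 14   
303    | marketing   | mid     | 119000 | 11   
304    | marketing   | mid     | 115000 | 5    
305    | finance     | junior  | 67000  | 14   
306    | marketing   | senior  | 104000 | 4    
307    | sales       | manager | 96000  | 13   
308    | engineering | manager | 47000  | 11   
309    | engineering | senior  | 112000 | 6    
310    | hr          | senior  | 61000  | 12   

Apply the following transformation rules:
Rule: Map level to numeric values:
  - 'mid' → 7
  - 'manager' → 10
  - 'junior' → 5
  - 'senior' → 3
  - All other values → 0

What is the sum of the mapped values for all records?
65

Step 1: Apply mapping to each record
Step 2: Count by status:
  'mid': 3 records × 7 = 21
  'manager': 3 records × 10 = 30
  'junior': 1 records × 5 = 5
  'senior': 3 records × 3 = 9
Step 3: Sum all mapped values = 65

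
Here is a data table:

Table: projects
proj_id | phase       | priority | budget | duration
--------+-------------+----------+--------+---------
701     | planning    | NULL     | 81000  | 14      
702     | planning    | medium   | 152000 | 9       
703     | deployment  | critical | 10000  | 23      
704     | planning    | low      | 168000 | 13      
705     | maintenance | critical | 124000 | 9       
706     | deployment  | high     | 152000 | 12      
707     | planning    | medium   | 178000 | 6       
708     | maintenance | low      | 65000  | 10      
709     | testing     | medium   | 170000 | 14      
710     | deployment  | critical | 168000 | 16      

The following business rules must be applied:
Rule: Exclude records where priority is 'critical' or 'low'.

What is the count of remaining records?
5

Step 1: Count records to exclude
  - 3 (critical) + 2 (low) = 5 records
Step 2: Total records: 10
Step 3: Remaining = 10 - 5 = 5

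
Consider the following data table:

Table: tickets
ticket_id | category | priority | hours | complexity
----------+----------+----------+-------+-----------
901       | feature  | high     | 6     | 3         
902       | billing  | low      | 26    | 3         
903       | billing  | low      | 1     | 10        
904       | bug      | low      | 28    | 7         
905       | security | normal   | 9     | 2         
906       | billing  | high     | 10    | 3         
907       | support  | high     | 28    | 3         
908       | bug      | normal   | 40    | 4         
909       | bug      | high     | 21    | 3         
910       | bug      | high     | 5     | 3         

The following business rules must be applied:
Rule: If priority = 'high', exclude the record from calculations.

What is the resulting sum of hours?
104

Step 1: Identify records where priority = 'high'
Step 2: The excluded records sum to 70
Step 3: Original total hours = 174
Step 4: Remaining total = 174 - 70 = 104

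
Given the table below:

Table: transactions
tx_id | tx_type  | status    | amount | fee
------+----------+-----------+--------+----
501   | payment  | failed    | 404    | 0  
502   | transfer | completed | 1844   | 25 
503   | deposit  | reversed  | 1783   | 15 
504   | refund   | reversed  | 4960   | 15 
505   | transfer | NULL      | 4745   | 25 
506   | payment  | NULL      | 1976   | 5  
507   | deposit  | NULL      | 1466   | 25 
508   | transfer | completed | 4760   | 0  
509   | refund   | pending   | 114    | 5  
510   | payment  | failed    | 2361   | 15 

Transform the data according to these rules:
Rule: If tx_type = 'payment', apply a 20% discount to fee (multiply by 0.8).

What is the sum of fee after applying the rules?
126.0

Step 1: Records with tx_type = 'payment' have total fee = 20
Step 2: Apply multiplier: 20 × 0.8 = 16.0
Step 3: Other records total: 110
Step 4: Final sum = 16.0 + 110 = 126.0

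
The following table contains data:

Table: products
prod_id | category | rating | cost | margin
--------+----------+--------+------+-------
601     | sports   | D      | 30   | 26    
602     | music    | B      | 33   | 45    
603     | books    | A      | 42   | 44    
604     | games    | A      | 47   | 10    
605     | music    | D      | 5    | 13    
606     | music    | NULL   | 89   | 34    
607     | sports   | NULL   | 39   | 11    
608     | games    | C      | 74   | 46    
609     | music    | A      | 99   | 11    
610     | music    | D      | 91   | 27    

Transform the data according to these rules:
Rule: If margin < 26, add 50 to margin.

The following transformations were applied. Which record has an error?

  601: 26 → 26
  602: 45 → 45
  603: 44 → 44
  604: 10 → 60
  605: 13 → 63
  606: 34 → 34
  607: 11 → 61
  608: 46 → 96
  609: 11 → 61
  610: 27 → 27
Record 608 has an error. The correct transformed value should be 46, not 96.

Step 1: Check each record against the rule
Step 2: Record 608 has margin = 46
Step 3: Since 46 >= 26, the bonus should not have been applied
Step 4: Correct value = 46, but claimed value = 96
Conclusion: Record 608 has the error.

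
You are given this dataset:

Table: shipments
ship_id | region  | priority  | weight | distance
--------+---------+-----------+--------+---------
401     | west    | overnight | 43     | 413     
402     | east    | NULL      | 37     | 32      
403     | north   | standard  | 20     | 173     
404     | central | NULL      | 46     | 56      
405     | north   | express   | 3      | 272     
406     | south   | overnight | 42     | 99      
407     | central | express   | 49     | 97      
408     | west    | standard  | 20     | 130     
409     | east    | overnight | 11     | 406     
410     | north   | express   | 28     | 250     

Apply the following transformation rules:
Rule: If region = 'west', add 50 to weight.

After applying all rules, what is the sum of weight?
399

Step 1: Count records where region = 'west': 2
Step 2: Total bonus added: 2 × 50 = 100
Step 3: Original sum of weight: 299
Step 4: Final sum = 299 + 100 = 399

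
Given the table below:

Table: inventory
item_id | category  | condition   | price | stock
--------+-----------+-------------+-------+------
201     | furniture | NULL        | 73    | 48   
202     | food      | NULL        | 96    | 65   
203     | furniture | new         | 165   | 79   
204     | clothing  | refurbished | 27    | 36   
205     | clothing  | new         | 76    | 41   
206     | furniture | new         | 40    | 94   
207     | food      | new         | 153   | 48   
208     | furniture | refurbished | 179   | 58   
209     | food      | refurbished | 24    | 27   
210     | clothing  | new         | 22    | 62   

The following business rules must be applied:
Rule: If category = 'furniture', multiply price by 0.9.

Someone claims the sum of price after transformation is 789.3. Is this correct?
No, the correct result is 809.3.

Step 1: Calculate the correct sum after transformation
Step 2: Apply multiplier 0.9 to records where category = 'furniture'
Step 3: Correct result = 809.3
Step 4: Claimed result = 789.3
Step 5: 809.3 ≠ 789.3
Conclusion: The claimed result is incorrect. The correct answer is 809.3.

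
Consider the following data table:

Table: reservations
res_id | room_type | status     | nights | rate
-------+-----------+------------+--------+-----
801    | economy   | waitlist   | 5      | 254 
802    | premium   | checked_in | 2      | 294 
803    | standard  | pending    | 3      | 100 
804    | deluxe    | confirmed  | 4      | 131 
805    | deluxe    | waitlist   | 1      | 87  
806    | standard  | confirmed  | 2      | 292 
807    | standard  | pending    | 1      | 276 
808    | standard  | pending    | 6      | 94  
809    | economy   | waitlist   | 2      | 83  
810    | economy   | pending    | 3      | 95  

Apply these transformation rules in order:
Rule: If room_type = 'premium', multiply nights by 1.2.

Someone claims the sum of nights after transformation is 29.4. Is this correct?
Yes, the result is correct.

Step 1: Calculate the correct sum after transformation
Step 2: Apply multiplier 1.2 to records where room_type = 'premium'
Step 3: Correct result = 29.4
Step 4: Claimed result = 29.4
Step 5: 29.4 = 29.4 ✓
Conclusion: The claimed result is correct.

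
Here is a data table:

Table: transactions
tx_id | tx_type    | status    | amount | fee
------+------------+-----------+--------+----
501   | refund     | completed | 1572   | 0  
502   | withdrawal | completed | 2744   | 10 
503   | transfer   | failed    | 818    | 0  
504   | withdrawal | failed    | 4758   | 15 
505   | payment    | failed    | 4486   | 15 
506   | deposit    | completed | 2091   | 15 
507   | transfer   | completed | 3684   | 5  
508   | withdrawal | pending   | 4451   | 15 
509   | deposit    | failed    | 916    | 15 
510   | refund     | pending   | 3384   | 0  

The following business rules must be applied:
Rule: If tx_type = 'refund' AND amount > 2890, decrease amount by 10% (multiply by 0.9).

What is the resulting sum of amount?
28565.6

Step 1: Find records where tx_type = 'refund' AND amount > 2890
Step 2: 1 records match, summing to 3384
Step 3: After multiplier: 3384 × 0.9 = 3045.6
Step 4: Unaffected records sum: 25520
Step 5: Final sum = 3045.6 + 25520 = 28565.6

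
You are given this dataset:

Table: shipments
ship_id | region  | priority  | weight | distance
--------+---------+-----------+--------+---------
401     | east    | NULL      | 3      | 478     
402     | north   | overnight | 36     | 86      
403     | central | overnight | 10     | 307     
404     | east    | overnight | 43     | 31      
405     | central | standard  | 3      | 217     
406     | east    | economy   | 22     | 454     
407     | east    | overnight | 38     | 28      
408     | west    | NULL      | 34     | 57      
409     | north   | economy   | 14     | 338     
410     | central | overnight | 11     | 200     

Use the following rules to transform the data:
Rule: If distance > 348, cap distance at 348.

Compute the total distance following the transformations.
1960

Step 1: 2 records have distance > 348
Step 2: These records originally summed to 932
Step 3: After capping: 2 × 348 = 696
Step 4: Unaffected records sum: 1264
Step 5: Final sum = 696 + 1264 = 1960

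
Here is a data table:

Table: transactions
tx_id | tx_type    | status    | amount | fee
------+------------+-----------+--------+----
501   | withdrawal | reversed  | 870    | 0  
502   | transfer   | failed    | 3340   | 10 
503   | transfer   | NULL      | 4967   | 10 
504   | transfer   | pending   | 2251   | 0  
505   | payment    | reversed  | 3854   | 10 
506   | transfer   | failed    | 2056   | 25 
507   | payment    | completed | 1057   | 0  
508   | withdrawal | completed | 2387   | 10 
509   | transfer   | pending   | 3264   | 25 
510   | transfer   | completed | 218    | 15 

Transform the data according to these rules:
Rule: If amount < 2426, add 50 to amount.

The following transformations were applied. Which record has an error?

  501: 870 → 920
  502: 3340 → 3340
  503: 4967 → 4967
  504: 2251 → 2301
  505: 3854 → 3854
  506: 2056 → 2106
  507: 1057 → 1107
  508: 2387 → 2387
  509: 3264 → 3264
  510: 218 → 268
Record 508 has an error. The correct transformed value should be 2437, not 2387.

Step 1: Check each record against the rule
Step 2: Record 508 has amount = 2387
Step 3: Since 2387 < 2426, the bonus should have been applied
Step 4: Correct value = 2437, but claimed value = 2387
Conclusion: Record 508 has the error.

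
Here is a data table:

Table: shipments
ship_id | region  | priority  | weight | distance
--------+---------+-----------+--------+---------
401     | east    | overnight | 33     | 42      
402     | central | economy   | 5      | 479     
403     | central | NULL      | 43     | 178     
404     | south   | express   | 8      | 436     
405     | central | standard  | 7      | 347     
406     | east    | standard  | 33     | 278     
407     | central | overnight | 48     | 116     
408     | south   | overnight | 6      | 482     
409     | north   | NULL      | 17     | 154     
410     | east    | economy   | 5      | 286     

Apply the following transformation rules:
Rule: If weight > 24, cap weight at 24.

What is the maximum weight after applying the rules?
24

Step 1: Original maximum weight = 48
Step 2: Apply cap at 24
Step 3: 4 records had weight > 24 and were capped
Step 4: Maximum after transformation = 24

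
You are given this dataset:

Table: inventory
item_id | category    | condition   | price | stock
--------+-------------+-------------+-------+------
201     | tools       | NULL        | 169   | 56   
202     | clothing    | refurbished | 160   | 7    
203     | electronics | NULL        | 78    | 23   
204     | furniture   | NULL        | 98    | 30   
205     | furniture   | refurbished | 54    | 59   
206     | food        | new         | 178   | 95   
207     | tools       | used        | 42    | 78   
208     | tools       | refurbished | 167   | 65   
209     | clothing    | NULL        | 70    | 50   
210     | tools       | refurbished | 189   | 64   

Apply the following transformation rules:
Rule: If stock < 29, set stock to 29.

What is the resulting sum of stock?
555

Step 1: 2 records have stock < 29
Step 2: These records originally summed to 30
Step 3: After setting to minimum: 2 × 29 = 58
Step 4: Unaffected records sum: 497
Step 5: Final sum = 58 + 497 = 555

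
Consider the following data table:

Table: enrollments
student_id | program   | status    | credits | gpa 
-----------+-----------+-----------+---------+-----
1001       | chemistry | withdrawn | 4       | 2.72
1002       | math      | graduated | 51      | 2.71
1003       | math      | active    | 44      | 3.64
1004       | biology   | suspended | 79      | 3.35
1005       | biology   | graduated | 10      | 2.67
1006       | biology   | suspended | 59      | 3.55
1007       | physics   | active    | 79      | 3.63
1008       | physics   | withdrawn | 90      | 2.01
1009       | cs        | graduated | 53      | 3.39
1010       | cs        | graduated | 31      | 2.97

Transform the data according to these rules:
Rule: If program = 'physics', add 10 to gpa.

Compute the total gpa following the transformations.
50.64

Step 1: Count records where program = 'physics': 2
Step 2: Total bonus added: 2 × 10 = 20
Step 3: Original sum of gpa: 30.64
Step 4: Final sum = 30.64 + 20 = 50.64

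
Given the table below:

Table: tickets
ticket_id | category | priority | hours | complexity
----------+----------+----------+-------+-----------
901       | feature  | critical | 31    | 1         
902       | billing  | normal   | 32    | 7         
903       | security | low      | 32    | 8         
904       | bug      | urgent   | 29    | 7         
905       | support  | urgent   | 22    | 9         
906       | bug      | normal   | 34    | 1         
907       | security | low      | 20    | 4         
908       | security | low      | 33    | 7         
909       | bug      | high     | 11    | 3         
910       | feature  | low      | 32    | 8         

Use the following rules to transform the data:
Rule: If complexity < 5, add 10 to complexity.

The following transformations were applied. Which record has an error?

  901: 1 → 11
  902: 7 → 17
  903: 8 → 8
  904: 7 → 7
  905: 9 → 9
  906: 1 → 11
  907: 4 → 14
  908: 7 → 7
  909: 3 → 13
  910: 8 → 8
Record 902 has an error. The correct transformed value should be 7, not 17.

Step 1: Check each record against the rule
Step 2: Record 902 has complexity = 7
Step 3: Since 7 >= 5, the bonus should not have been applied
Step 4: Correct value = 7, but claimed value = 17
Conclusion: Record 902 has the error.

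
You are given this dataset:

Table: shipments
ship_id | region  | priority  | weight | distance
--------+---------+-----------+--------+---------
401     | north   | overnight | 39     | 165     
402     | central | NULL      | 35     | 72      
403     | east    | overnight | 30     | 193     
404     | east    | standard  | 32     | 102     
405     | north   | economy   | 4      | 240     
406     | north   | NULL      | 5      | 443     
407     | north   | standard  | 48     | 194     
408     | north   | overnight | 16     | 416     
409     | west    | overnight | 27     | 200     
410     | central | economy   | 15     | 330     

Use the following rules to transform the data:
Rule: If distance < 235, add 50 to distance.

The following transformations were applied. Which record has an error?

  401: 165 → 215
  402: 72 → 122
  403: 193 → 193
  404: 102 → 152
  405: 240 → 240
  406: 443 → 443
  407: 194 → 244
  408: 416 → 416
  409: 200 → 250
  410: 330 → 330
Record 403 has an error. The correct transformed value should be 243, not 193.

Step 1: Check each record against the rule
Step 2: Record 403 has distance = 193
Step 3: Since 193 < 235, the bonus should have been applied
Step 4: Correct value = 243, but claimed value = 193
Conclusion: Record 403 has the error.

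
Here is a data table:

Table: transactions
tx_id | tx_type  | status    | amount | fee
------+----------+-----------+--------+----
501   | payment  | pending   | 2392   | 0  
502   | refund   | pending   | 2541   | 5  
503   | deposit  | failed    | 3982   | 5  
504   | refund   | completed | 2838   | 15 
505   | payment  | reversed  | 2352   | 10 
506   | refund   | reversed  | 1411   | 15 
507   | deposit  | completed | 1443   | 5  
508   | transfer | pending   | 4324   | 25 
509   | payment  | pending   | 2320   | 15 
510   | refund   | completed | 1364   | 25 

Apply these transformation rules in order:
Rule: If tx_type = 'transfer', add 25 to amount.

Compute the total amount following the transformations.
24992

Step 1: Count records where tx_type = 'transfer': 1
Step 2: Total bonus added: 1 × 25 = 25
Step 3: Original sum of amount: 24967
Step 4: Final sum = 24967 + 25 = 24992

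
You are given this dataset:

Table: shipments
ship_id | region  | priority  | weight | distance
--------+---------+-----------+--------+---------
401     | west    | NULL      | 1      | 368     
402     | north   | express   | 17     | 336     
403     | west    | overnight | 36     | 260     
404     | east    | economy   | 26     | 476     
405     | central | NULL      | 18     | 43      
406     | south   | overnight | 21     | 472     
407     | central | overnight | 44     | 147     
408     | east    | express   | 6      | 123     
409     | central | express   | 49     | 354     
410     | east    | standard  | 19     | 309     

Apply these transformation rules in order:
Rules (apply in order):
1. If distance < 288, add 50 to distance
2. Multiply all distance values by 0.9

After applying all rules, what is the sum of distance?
2779.2

Step 1: Apply Rule 1 - Add 50 to records with distance < 288
  - 4 records affected: 573 + (4 × 50) = 773
  - Unaffected records: 2315
  - Sum after Rule 1: 3088
Step 2: Apply Rule 2 - Multiply all by 0.9
  - 3088 × 0.9 = 2779.2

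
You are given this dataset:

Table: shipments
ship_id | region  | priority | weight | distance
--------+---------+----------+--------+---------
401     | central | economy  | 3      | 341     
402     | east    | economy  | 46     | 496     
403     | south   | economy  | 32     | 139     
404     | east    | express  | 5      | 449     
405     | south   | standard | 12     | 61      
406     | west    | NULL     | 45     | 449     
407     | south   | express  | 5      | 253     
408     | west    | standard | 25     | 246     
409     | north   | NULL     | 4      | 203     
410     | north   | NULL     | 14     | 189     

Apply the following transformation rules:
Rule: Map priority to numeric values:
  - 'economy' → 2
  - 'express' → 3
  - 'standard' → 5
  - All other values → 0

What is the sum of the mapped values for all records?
22

Step 1: Apply mapping to each record
Step 2: Count by status:
  'economy': 3 records × 2 = 6
  'express': 2 records × 3 = 6
  'standard': 2 records × 5 = 10
Step 3: Sum all mapped values = 22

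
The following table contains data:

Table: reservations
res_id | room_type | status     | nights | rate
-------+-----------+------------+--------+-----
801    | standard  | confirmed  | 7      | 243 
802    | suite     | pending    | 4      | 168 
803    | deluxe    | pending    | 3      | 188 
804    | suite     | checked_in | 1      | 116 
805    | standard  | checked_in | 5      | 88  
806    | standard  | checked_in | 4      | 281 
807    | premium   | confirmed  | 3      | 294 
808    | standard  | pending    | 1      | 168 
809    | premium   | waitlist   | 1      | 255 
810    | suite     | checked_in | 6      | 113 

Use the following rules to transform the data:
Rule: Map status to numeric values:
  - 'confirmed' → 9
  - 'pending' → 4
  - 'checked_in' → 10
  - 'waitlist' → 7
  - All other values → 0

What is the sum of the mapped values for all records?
77

Step 1: Apply mapping to each record
Step 2: Count by status:
  'confirmed': 2 records × 9 = 18
  'pending': 3 records × 4 = 12
  'checked_in': 4 records × 10 = 40
  'waitlist': 1 records × 7 = 7
Step 3: Sum all mapped values = 77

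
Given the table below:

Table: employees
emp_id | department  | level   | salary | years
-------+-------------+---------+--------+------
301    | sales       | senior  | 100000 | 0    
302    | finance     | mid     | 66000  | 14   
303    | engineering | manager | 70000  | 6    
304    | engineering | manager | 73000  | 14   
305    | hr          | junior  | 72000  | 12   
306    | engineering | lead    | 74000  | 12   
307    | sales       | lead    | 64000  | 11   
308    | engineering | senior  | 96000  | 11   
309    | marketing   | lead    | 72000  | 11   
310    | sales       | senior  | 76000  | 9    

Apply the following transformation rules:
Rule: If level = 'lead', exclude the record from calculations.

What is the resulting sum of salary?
553000

Step 1: Identify records where level = 'lead'
Step 2: The excluded records sum to 210000
Step 3: Original total salary = 763000
Step 4: Remaining total = 763000 - 210000 = 553000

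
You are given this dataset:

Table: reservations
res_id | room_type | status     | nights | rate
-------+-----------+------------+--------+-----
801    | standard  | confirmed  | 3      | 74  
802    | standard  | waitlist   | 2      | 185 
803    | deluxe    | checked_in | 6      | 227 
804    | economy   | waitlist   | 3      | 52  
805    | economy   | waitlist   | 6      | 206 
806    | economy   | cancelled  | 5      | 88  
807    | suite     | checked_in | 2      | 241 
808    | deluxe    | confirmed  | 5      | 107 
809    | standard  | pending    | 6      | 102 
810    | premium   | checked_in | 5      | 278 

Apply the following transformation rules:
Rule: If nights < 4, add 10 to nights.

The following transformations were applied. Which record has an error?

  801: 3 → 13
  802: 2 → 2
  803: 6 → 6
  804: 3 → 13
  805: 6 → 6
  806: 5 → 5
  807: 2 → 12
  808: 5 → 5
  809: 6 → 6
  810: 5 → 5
Record 802 has an error. The correct transformed value should be 12, not 2.

Step 1: Check each record against the rule
Step 2: Record 802 has nights = 2
Step 3: Since 2 < 4, the bonus should have been applied
Step 4: Correct value = 12, but claimed value = 2
Conclusion: Record 802 has the error.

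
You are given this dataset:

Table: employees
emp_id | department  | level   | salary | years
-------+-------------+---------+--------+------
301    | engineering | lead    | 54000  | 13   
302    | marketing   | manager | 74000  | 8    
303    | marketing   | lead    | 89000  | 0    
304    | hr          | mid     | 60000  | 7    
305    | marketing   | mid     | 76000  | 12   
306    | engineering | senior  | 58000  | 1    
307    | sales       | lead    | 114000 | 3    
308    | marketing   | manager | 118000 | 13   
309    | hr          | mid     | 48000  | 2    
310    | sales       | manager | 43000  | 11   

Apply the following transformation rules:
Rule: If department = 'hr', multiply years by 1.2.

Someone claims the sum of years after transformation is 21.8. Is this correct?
No, the correct result is 71.8.

Step 1: Calculate the correct sum after transformation
Step 2: Apply multiplier 1.2 to records where department = 'hr'
Step 3: Correct result = 71.8
Step 4: Claimed result = 21.8
Step 5: 71.8 ≠ 21.8
Conclusion: The claimed result is incorrect. The correct answer is 71.8.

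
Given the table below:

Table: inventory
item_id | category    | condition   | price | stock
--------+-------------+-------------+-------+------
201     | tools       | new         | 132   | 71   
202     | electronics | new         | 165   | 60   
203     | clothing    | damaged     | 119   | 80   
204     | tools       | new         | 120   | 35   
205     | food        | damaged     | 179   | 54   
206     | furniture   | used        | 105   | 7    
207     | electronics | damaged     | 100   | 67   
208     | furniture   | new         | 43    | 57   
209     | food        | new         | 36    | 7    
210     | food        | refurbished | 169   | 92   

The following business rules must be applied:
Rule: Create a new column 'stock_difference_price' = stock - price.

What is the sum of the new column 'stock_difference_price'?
-638

Step 1: For each record, compute stock - price
Example calculations:
  71 - 132 = -61
  60 - 165 = -105
  80 - 119 = -39
  ...
Step 2: Sum all derived values
Step 3: Total = -638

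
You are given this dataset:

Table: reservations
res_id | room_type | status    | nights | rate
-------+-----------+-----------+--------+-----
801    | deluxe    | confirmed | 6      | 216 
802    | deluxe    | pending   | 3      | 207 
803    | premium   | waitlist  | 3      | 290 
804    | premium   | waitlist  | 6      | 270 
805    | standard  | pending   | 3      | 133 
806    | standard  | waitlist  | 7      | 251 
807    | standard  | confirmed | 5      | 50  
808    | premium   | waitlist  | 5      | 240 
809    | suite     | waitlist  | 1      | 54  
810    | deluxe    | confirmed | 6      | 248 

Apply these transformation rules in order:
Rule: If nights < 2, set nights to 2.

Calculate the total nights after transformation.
46

Step 1: 1 records have nights < 2
Step 2: These records originally summed to 1
Step 3: After setting to minimum: 1 × 2 = 2
Step 4: Unaffected records sum: 44
Step 5: Final sum = 2 + 44 = 46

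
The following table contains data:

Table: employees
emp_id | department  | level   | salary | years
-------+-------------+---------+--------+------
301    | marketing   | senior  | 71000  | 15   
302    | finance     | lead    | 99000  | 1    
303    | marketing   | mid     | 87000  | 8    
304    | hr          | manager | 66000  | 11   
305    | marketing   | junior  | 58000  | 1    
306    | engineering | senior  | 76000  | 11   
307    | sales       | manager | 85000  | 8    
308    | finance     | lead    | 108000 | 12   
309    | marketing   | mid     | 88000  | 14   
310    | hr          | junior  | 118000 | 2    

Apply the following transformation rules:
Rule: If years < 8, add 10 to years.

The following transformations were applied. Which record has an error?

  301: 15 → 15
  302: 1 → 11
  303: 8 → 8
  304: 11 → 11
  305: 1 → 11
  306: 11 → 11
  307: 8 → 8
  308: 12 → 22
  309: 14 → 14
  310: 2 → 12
Record 308 has an error. The correct transformed value should be 12, not 22.

Step 1: Check each record against the rule
Step 2: Record 308 has years = 12
Step 3: Since 12 >= 8, the bonus should not have been applied
Step 4: Correct value = 12, but claimed value = 22
Conclusion: Record 308 has the error.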